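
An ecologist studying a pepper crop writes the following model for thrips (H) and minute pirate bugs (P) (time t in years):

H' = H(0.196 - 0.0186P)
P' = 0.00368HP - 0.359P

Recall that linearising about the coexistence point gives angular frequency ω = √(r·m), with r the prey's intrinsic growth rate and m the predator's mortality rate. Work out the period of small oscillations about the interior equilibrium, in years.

Here r = 0.196 and m = 0.359, so r·m = 0.0704.
ω = √0.0704 = 0.265 per year, hence T = 2π/ω ≈ 23.7 years.

T ≈ 23.7 years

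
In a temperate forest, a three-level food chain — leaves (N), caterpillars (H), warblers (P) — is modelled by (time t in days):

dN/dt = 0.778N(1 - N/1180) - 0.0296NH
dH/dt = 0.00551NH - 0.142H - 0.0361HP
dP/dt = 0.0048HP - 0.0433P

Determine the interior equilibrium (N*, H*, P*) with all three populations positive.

From dP/dt = 0: 0.0048H* = 0.0433, so H* = 9.02.
From dN/dt = 0: 0.778(1 - N*/1180) = 0.0296·9.02, giving N* = 1180·(1 - 0.343) = 775.
From dH/dt = 0: 0.00551·775 - 0.142 = 0.0361P*, so P* = 4.13/0.0361 = 114.

N* ≈ 775, H* ≈ 9.02, P* ≈ 114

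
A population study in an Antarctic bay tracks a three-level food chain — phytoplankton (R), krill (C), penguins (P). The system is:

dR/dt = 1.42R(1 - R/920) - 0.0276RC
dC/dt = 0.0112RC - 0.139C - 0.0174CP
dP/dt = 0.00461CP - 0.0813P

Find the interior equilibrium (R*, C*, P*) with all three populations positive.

R* ≈ 605, C* ≈ 17.6, P* ≈ 381

From dP/dt = 0: 0.00461C* = 0.0813, so C* = 17.6.
From dR/dt = 0: 1.42(1 - R*/920) = 0.0276·17.6, giving R* = 920·(1 - 0.343) = 605.
From dC/dt = 0: 0.0112·605 - 0.139 = 0.0174P*, so P* = 6.63/0.0174 = 381.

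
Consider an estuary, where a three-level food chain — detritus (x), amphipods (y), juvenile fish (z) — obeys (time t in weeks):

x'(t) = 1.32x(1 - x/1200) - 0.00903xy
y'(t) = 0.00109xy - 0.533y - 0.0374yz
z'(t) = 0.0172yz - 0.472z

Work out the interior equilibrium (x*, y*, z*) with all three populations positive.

x* ≈ 975, y* ≈ 27.4, z* ≈ 14.2

From dz/dt = 0: 0.0172y* = 0.472, so y* = 27.4.
From dx/dt = 0: 1.32(1 - x*/1200) = 0.00903·27.4, giving x* = 1200·(1 - 0.188) = 975.
From dy/dt = 0: 0.00109·975 - 0.533 = 0.0374z*, so z* = 0.529/0.0374 = 14.2.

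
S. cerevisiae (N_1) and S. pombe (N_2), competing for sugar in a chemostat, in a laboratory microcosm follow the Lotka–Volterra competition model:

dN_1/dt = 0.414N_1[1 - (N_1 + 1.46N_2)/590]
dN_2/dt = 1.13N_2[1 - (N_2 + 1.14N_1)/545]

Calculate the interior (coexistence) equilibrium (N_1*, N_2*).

Setting both brackets to zero gives the nullclines N_1 + 1.46N_2 = 590 and 1.14N_1 + N_2 = 545.
Substituting N_2 = 545 - 1.14N_1 into the first: N_1(1 - 1.46·1.14) = 590 - 1.46·545.
So N_1* = -206/-0.664 = 310, and then N_2* = 545 - 1.14·310 = 192.

N_1* ≈ 310, N_2* ≈ 192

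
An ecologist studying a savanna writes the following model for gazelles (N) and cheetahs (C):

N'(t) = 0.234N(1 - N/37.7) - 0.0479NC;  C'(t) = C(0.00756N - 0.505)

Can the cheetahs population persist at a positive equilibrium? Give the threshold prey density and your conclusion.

The predator equation gives dC/dt > 0 only when N > 0.505/0.00756 = 66.8.
Without the predator, N → K = 37.7. Since 37.7 < 66.8, the predator cannot invade.

Threshold N = 66.8; K < 66.8, so no, the predator goes extinct.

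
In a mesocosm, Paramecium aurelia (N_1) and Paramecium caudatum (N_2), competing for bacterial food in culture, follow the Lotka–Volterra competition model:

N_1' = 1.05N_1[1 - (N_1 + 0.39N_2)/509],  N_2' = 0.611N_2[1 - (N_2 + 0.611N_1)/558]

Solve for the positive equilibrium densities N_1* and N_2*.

Setting both brackets to zero gives the nullclines N_1 + 0.39N_2 = 509 and 0.611N_1 + N_2 = 558.
Substituting N_2 = 558 - 0.611N_1 into the first: N_1(1 - 0.39·0.611) = 509 - 0.39·558.
So N_1* = 291/0.762 = 383, and then N_2* = 558 - 0.611·383 = 324.

N_1* ≈ 383, N_2* ≈ 324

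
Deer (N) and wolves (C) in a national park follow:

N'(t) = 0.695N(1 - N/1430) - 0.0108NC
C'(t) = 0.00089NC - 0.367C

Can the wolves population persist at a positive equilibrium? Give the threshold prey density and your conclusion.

The predator equation gives dC/dt > 0 only when N > 0.367/0.00089 = 412.
Without the predator, N → K = 1430. Since 1430 > 412, the predator can invade and persist.

Threshold N = 412; K > 412, so yes, the predator persists.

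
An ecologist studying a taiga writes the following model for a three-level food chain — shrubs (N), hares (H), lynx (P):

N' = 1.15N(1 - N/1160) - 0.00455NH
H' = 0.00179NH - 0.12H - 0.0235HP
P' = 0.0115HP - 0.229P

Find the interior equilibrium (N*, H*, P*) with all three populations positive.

N* ≈ 1070, H* ≈ 19.9, P* ≈ 76.3

From dP/dt = 0: 0.0115H* = 0.229, so H* = 19.9.
From dN/dt = 0: 1.15(1 - N*/1160) = 0.00455·19.9, giving N* = 1160·(1 - 0.0788) = 1070.
From dH/dt = 0: 0.00179·1070 - 0.12 = 0.0235P*, so P* = 1.79/0.0235 = 76.3.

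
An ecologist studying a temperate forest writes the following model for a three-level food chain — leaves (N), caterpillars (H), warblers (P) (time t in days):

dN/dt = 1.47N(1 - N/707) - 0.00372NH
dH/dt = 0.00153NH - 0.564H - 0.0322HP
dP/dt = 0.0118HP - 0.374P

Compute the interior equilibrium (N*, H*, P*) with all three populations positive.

From dP/dt = 0: 0.0118H* = 0.374, so H* = 31.7.
From dN/dt = 0: 1.47(1 - N*/707) = 0.00372·31.7, giving N* = 707·(1 - 0.0802) = 650.
From dH/dt = 0: 0.00153·650 - 0.564 = 0.0322P*, so P* = 0.431/0.0322 = 13.4.

N* ≈ 650, H* ≈ 31.7, P* ≈ 13.4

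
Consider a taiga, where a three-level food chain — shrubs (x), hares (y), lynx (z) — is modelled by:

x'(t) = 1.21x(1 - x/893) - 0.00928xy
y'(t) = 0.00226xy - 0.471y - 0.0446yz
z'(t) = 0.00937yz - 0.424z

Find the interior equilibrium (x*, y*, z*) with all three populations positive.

x* ≈ 583, y* ≈ 45.3, z* ≈ 19

From dz/dt = 0: 0.00937y* = 0.424, so y* = 45.3.
From dx/dt = 0: 1.21(1 - x*/893) = 0.00928·45.3, giving x* = 893·(1 - 0.347) = 583.
From dy/dt = 0: 0.00226·583 - 0.471 = 0.0446z*, so z* = 0.847/0.0446 = 19.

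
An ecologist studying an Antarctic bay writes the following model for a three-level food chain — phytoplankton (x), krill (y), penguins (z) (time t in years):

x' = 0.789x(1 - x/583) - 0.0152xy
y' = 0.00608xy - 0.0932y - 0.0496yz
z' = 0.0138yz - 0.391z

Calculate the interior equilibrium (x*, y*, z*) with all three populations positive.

From dz/dt = 0: 0.0138y* = 0.391, so y* = 28.3.
From dx/dt = 0: 0.789(1 - x*/583) = 0.0152·28.3, giving x* = 583·(1 - 0.546) = 265.
From dy/dt = 0: 0.00608·265 - 0.0932 = 0.0496z*, so z* = 1.52/0.0496 = 30.6.

x* ≈ 265, y* ≈ 28.3, z* ≈ 30.6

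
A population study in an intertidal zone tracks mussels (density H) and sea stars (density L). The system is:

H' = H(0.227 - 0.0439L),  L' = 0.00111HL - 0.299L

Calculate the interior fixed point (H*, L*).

H* ≈ 269, L* ≈ 5.17

Set dL/dt = 0 with L > 0: 0.00111H - 0.299 = 0, so H* = 0.299/0.00111 = 269.
Set dH/dt = 0 with H > 0: 0.227 - 0.0439L = 0, so L* = 0.227/0.0439 = 5.17.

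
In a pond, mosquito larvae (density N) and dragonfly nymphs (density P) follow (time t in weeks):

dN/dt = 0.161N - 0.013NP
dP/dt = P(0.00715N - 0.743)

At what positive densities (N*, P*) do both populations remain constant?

Set dP/dt = 0 with P > 0: 0.00715N - 0.743 = 0, so N* = 0.743/0.00715 = 104.
Set dN/dt = 0 with N > 0: 0.161 - 0.013P = 0, so P* = 0.161/0.013 = 12.4.

N* ≈ 104, P* ≈ 12.4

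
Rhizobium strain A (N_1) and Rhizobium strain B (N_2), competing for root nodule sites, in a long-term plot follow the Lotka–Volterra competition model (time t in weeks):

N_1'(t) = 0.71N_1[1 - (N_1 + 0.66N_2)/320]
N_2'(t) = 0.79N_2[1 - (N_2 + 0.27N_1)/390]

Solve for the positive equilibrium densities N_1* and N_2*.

N_1* ≈ 76.2, N_2* ≈ 369

Setting both brackets to zero gives the nullclines N_1 + 0.66N_2 = 320 and 0.27N_1 + N_2 = 390.
Substituting N_2 = 390 - 0.27N_1 into the first: N_1(1 - 0.66·0.27) = 320 - 0.66·390.
So N_1* = 62.6/0.822 = 76.2, and then N_2* = 390 - 0.27·76.2 = 369.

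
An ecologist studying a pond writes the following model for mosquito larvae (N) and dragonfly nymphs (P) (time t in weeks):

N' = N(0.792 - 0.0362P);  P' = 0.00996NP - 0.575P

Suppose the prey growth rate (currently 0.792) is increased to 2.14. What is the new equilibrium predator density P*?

At the interior fixed point, setting dN/dt = 0 with N > 0 fixes P* = (prey growth rate)/(NP coefficient) — independent of the other coefficients.
With the change, P* = 2.14/0.0362 = 59.1; it rises from 21.9.

P* ≈ 59.1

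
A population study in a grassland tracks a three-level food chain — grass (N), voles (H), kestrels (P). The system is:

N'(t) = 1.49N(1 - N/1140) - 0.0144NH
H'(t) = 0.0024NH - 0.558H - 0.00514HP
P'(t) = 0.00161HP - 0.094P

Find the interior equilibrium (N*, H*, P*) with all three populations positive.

From dP/dt = 0: 0.00161H* = 0.094, so H* = 58.4.
From dN/dt = 0: 1.49(1 - N*/1140) = 0.0144·58.4, giving N* = 1140·(1 - 0.564) = 497.
From dH/dt = 0: 0.0024·497 - 0.558 = 0.00514P*, so P* = 0.634/0.00514 = 123.

N* ≈ 497, H* ≈ 58.4, P* ≈ 123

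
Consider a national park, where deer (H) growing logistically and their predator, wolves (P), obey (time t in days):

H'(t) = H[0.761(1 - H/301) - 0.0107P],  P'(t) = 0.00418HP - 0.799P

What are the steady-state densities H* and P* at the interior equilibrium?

From dP/dt = 0 with P > 0: 0.00418H* = 0.799, so H* = 191.
Substitute into dH/dt = 0: 0.761(1 - 191/301) = 0.0107P*.
The bracket is 0.365, giving P* = 0.278/0.0107 = 26.

H* ≈ 191, P* ≈ 26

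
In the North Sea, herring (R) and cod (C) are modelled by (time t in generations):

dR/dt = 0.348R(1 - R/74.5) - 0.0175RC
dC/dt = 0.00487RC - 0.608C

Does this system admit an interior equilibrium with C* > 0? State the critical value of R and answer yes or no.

The predator equation gives dC/dt > 0 only when R > 0.608/0.00487 = 125.
Without the predator, R → K = 74.5. Since 74.5 < 125, the predator cannot invade.

Threshold R = 125; K < 125, so no, the predator goes extinct.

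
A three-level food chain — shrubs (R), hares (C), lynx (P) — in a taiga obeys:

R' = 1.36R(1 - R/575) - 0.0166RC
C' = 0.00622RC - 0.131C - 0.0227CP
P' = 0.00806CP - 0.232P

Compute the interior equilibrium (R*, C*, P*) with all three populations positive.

From dP/dt = 0: 0.00806C* = 0.232, so C* = 28.8.
From dR/dt = 0: 1.36(1 - R*/575) = 0.0166·28.8, giving R* = 575·(1 - 0.351) = 373.
From dC/dt = 0: 0.00622·373 - 0.131 = 0.0227P*, so P* = 2.19/0.0227 = 96.4.

R* ≈ 373, C* ≈ 28.8, P* ≈ 96.4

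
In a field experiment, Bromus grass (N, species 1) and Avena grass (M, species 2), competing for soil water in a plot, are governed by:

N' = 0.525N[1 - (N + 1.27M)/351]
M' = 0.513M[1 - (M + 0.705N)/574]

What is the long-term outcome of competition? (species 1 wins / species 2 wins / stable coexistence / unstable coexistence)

species 2 excludes species 1

Compare the nullcline intercepts: K1/α12 = 351/1.27 = 276 < K2 = 574; K2/α21 = 574/0.705 = 814 > K1 = 351.
Since the inequalities point opposite ways, species 2 can invade but species 1 cannot.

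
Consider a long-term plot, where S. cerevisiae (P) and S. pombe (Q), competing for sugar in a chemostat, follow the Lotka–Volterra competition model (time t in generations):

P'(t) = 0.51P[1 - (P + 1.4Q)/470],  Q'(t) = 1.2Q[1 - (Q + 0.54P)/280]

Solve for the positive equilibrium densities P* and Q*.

Setting both brackets to zero gives the nullclines P + 1.4Q = 470 and 0.54P + Q = 280.
Substituting Q = 280 - 0.54P into the first: P(1 - 1.4·0.54) = 470 - 1.4·280.
So P* = 78/0.244 = 320, and then Q* = 280 - 0.54·320 = 107.

P* ≈ 320, Q* ≈ 107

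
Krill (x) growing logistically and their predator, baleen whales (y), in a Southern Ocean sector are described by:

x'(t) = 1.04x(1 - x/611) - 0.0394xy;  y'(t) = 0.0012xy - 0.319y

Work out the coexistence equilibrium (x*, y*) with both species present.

From dy/dt = 0 with y > 0: 0.0012x* = 0.319, so x* = 266.
Substitute into dx/dt = 0: 1.04(1 - 266/611) = 0.0394y*.
The bracket is 0.565, giving y* = 0.588/0.0394 = 14.9.

x* ≈ 266, y* ≈ 14.9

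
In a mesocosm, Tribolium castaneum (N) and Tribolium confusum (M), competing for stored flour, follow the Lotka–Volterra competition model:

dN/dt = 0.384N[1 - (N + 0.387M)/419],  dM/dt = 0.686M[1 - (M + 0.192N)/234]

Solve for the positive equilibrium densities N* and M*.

Setting both brackets to zero gives the nullclines N + 0.387M = 419 and 0.192N + M = 234.
Substituting M = 234 - 0.192N into the first: N(1 - 0.387·0.192) = 419 - 0.387·234.
So N* = 328/0.926 = 355, and then M* = 234 - 0.192·355 = 166.

N* ≈ 355, M* ≈ 166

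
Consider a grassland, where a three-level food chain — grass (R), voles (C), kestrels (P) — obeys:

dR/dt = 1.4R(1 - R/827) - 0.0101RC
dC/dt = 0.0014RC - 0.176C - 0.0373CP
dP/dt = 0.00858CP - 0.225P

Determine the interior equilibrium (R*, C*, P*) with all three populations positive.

R* ≈ 671, C* ≈ 26.2, P* ≈ 20.4

From dP/dt = 0: 0.00858C* = 0.225, so C* = 26.2.
From dR/dt = 0: 1.4(1 - R*/827) = 0.0101·26.2, giving R* = 827·(1 - 0.189) = 671.
From dC/dt = 0: 0.0014·671 - 0.176 = 0.0373P*, so P* = 0.763/0.0373 = 20.4.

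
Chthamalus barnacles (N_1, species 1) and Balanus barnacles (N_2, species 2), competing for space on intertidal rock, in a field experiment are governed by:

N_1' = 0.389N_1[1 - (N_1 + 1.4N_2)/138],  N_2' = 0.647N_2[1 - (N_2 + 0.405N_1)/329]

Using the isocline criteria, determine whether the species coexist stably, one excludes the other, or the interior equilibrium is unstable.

Compare the nullcline intercepts: K1/α12 = 138/1.4 = 98.6 < K2 = 329; K2/α21 = 329/0.405 = 812 > K1 = 138.
Since the inequalities point opposite ways, species 2 can invade but species 1 cannot.

species 2 excludes species 1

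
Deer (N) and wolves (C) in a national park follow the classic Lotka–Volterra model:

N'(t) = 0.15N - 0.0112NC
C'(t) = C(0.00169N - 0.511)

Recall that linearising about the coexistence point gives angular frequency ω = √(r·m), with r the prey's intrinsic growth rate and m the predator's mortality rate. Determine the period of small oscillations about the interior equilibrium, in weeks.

Here r = 0.15 and m = 0.511, so r·m = 0.0766.
ω = √0.0766 = 0.277 per week, hence T = 2π/ω ≈ 22.7 weeks.

T ≈ 22.7 weeks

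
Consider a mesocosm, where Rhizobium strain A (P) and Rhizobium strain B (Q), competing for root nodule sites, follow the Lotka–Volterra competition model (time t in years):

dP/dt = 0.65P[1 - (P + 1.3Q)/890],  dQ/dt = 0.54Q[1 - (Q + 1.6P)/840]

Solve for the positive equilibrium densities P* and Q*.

Setting both brackets to zero gives the nullclines P + 1.3Q = 890 and 1.6P + Q = 840.
Substituting Q = 840 - 1.6P into the first: P(1 - 1.3·1.6) = 890 - 1.3·840.
So P* = -202/-1.08 = 187, and then Q* = 840 - 1.6·187 = 541.

P* ≈ 187, Q* ≈ 541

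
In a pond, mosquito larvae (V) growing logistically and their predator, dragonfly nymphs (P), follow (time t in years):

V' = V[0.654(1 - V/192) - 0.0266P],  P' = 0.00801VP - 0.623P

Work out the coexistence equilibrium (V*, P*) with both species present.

From dP/dt = 0 with P > 0: 0.00801V* = 0.623, so V* = 77.8.
Substitute into dV/dt = 0: 0.654(1 - 77.8/192) = 0.0266P*.
The bracket is 0.595, giving P* = 0.389/0.0266 = 14.6.

V* ≈ 77.8, P* ≈ 14.6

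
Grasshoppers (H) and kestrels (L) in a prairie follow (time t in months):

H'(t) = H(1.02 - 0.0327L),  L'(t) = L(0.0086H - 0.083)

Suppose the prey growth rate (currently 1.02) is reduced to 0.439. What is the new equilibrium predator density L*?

L* ≈ 13.4

At the interior fixed point, setting dH/dt = 0 with H > 0 fixes L* = (prey growth rate)/(HL coefficient) — independent of the other coefficients.
With the change, L* = 0.439/0.0327 = 13.4; it falls from 31.2.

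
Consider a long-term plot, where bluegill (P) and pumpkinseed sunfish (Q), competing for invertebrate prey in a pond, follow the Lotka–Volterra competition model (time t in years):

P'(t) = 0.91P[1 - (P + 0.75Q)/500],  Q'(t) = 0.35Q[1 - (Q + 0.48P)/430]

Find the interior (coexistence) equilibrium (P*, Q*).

Setting both brackets to zero gives the nullclines P + 0.75Q = 500 and 0.48P + Q = 430.
Substituting Q = 430 - 0.48P into the first: P(1 - 0.75·0.48) = 500 - 0.75·430.
So P* = 178/0.64 = 277, and then Q* = 430 - 0.48·277 = 297.

P* ≈ 277, Q* ≈ 297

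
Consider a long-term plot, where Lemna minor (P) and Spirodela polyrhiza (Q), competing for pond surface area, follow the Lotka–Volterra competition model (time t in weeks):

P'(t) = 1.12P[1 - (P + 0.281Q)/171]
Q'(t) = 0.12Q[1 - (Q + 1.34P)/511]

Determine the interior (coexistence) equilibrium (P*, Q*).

P* ≈ 44, Q* ≈ 452

Setting both brackets to zero gives the nullclines P + 0.281Q = 171 and 1.34P + Q = 511.
Substituting Q = 511 - 1.34P into the first: P(1 - 0.281·1.34) = 171 - 0.281·511.
So P* = 27.4/0.623 = 44, and then Q* = 511 - 1.34·44 = 452.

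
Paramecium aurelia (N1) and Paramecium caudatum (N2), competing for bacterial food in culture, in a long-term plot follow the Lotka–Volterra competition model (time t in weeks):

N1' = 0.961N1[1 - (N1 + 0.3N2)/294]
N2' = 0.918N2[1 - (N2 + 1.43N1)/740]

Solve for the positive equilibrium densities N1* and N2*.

Setting both brackets to zero gives the nullclines N1 + 0.3N2 = 294 and 1.43N1 + N2 = 740.
Substituting N2 = 740 - 1.43N1 into the first: N1(1 - 0.3·1.43) = 294 - 0.3·740.
So N1* = 72/0.571 = 126, and then N2* = 740 - 1.43·126 = 560.

N1* ≈ 126, N2* ≈ 560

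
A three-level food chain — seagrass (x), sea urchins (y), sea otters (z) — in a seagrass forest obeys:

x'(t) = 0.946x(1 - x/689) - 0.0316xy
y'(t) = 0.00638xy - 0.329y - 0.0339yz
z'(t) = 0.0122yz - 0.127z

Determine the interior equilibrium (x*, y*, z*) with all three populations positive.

x* ≈ 449, y* ≈ 10.4, z* ≈ 74.9

From dz/dt = 0: 0.0122y* = 0.127, so y* = 10.4.
From dx/dt = 0: 0.946(1 - x*/689) = 0.0316·10.4, giving x* = 689·(1 - 0.348) = 449.
From dy/dt = 0: 0.00638·449 - 0.329 = 0.0339z*, so z* = 2.54/0.0339 = 74.9.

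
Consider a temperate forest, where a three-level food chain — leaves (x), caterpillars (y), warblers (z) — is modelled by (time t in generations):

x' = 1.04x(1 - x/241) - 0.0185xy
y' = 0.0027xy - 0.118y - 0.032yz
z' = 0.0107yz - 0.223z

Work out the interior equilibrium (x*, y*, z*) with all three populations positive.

From dz/dt = 0: 0.0107y* = 0.223, so y* = 20.8.
From dx/dt = 0: 1.04(1 - x*/241) = 0.0185·20.8, giving x* = 241·(1 - 0.371) = 152.
From dy/dt = 0: 0.0027·152 - 0.118 = 0.032z*, so z* = 0.291/0.032 = 9.11.

x* ≈ 152, y* ≈ 20.8, z* ≈ 9.11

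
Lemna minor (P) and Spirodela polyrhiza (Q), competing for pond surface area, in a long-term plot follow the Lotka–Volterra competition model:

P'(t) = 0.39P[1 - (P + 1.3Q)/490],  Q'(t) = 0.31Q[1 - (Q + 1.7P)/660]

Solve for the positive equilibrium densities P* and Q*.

P* ≈ 304, Q* ≈ 143

Setting both brackets to zero gives the nullclines P + 1.3Q = 490 and 1.7P + Q = 660.
Substituting Q = 660 - 1.7P into the first: P(1 - 1.3·1.7) = 490 - 1.3·660.
So P* = -368/-1.21 = 304, and then Q* = 660 - 1.7·304 = 143.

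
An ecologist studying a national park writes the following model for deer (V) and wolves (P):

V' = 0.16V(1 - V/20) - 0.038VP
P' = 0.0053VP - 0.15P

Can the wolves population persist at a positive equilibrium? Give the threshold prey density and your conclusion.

The predator equation gives dP/dt > 0 only when V > 0.15/0.0053 = 28.3.
Without the predator, V → K = 20. Since 20 < 28.3, the predator cannot invade.

Threshold V = 28.3; K < 28.3, so no, the predator goes extinct.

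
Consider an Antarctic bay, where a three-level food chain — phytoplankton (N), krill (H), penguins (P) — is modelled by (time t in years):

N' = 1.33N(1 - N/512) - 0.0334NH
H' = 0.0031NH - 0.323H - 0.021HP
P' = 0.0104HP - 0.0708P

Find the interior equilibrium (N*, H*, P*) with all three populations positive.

N* ≈ 424, H* ≈ 6.81, P* ≈ 47.3

From dP/dt = 0: 0.0104H* = 0.0708, so H* = 6.81.
From dN/dt = 0: 1.33(1 - N*/512) = 0.0334·6.81, giving N* = 512·(1 - 0.171) = 424.
From dH/dt = 0: 0.0031·424 - 0.323 = 0.021P*, so P* = 0.993/0.021 = 47.3.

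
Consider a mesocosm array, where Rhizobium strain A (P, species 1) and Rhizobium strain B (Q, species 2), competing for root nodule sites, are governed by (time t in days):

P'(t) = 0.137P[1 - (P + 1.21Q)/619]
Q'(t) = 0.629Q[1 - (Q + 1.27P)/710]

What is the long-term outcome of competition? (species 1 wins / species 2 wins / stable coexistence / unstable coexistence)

unstable coexistence (outcome depends on initial conditions)

Compare the nullcline intercepts: K1/α12 = 619/1.21 = 512 < K2 = 710; K2/α21 = 710/1.27 = 559 < K1 = 619.
Since both are reversed, neither can invade when rare; the interior point is a saddle.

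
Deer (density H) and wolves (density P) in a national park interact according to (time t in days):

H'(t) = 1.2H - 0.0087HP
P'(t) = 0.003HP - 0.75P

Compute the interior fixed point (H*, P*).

Set dP/dt = 0 with P > 0: 0.003H - 0.75 = 0, so H* = 0.75/0.003 = 250.
Set dH/dt = 0 with H > 0: 1.2 - 0.0087P = 0, so P* = 1.2/0.0087 = 138.

H* ≈ 250, P* ≈ 138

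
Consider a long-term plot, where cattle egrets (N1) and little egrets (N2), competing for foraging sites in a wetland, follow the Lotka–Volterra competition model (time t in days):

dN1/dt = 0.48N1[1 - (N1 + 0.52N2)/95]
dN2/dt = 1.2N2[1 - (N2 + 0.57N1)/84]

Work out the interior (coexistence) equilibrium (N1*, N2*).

N1* ≈ 72.9, N2* ≈ 42.4

Setting both brackets to zero gives the nullclines N1 + 0.52N2 = 95 and 0.57N1 + N2 = 84.
Substituting N2 = 84 - 0.57N1 into the first: N1(1 - 0.52·0.57) = 95 - 0.52·84.
So N1* = 51.3/0.704 = 72.9, and then N2* = 84 - 0.57·72.9 = 42.4.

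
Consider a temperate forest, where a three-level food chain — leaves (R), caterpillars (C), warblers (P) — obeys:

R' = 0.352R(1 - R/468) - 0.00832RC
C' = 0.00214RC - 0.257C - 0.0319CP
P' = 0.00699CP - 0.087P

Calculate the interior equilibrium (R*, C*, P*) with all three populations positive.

R* ≈ 330, C* ≈ 12.4, P* ≈ 14.1

From dP/dt = 0: 0.00699C* = 0.087, so C* = 12.4.
From dR/dt = 0: 0.352(1 - R*/468) = 0.00832·12.4, giving R* = 468·(1 - 0.294) = 330.
From dC/dt = 0: 0.00214·330 - 0.257 = 0.0319P*, so P* = 0.45/0.0319 = 14.1.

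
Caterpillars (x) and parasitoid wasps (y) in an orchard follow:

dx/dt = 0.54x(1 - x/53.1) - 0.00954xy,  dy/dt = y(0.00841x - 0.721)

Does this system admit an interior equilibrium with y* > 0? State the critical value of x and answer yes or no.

The predator equation gives dy/dt > 0 only when x > 0.721/0.00841 = 85.7.
Without the predator, x → K = 53.1. Since 53.1 < 85.7, the predator cannot invade.

Threshold x = 85.7; K < 85.7, so no, the predator goes extinct.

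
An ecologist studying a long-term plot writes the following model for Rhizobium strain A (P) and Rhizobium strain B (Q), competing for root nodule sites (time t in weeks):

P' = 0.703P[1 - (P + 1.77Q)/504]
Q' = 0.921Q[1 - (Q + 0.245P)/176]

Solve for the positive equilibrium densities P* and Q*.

P* ≈ 340, Q* ≈ 92.7

Setting both brackets to zero gives the nullclines P + 1.77Q = 504 and 0.245P + Q = 176.
Substituting Q = 176 - 0.245P into the first: P(1 - 1.77·0.245) = 504 - 1.77·176.
So P* = 192/0.566 = 340, and then Q* = 176 - 0.245·340 = 92.7.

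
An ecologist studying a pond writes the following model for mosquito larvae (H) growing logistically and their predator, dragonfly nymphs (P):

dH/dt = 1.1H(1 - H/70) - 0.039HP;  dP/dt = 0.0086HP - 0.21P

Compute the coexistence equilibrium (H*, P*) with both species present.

From dP/dt = 0 with P > 0: 0.0086H* = 0.21, so H* = 24.4.
Substitute into dH/dt = 0: 1.1(1 - 24.4/70) = 0.039P*.
The bracket is 0.651, giving P* = 0.716/0.039 = 18.4.

H* ≈ 24.4, P* ≈ 18.4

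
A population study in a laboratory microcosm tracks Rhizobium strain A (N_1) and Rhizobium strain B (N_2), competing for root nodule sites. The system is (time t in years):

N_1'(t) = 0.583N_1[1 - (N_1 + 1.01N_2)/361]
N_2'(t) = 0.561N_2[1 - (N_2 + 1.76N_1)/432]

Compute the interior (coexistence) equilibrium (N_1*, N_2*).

Setting both brackets to zero gives the nullclines N_1 + 1.01N_2 = 361 and 1.76N_1 + N_2 = 432.
Substituting N_2 = 432 - 1.76N_1 into the first: N_1(1 - 1.01·1.76) = 361 - 1.01·432.
So N_1* = -75.3/-0.778 = 96.9, and then N_2* = 432 - 1.76·96.9 = 262.

N_1* ≈ 96.9, N_2* ≈ 262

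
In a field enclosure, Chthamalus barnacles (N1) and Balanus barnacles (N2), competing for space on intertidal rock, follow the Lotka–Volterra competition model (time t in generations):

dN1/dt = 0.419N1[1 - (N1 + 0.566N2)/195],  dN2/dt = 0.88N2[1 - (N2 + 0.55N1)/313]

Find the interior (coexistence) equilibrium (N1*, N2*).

Setting both brackets to zero gives the nullclines N1 + 0.566N2 = 195 and 0.55N1 + N2 = 313.
Substituting N2 = 313 - 0.55N1 into the first: N1(1 - 0.566·0.55) = 195 - 0.566·313.
So N1* = 17.8/0.689 = 25.9, and then N2* = 313 - 0.55·25.9 = 299.

N1* ≈ 25.9, N2* ≈ 299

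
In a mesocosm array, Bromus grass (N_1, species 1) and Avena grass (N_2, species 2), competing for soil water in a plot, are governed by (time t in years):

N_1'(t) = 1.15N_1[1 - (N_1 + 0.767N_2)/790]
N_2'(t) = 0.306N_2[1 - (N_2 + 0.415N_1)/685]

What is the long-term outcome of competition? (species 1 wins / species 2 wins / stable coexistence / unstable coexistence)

Compare the nullcline intercepts: K1/α12 = 790/0.767 = 1030 > K2 = 685; K2/α21 = 685/0.415 = 1650 > K1 = 790.
Since both inequalities hold, each species can invade when rare, so the interior equilibrium is stable.

stable coexistence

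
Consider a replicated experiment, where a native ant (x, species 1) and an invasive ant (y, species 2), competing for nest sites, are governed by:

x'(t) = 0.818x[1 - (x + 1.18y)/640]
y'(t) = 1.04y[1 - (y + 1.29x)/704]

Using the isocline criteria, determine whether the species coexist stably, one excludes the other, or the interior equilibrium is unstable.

unstable coexistence (outcome depends on initial conditions)

Compare the nullcline intercepts: K1/α12 = 640/1.18 = 542 < K2 = 704; K2/α21 = 704/1.29 = 546 < K1 = 640.
Since both are reversed, neither can invade when rare; the interior point is a saddle.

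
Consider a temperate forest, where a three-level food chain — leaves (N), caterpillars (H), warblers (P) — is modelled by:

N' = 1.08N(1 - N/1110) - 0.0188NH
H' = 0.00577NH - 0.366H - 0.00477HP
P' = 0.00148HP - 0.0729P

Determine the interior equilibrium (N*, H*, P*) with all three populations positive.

N* ≈ 158, H* ≈ 49.3, P* ≈ 115

From dP/dt = 0: 0.00148H* = 0.0729, so H* = 49.3.
From dN/dt = 0: 1.08(1 - N*/1110) = 0.0188·49.3, giving N* = 1110·(1 - 0.857) = 158.
From dH/dt = 0: 0.00577·158 - 0.366 = 0.00477P*, so P* = 0.547/0.00477 = 115.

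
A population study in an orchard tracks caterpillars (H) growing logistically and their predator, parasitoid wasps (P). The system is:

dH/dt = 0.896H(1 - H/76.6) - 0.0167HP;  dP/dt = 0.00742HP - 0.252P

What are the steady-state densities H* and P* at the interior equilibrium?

H* ≈ 34, P* ≈ 29.9

From dP/dt = 0 with P > 0: 0.00742H* = 0.252, so H* = 34.
Substitute into dH/dt = 0: 0.896(1 - 34/76.6) = 0.0167P*.
The bracket is 0.557, giving P* = 0.499/0.0167 = 29.9.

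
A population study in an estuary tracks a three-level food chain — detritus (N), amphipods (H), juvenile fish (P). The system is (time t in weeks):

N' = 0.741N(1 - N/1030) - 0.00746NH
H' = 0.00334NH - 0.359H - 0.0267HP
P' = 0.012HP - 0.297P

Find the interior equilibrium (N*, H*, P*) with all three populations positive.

N* ≈ 773, H* ≈ 24.8, P* ≈ 83.3

From dP/dt = 0: 0.012H* = 0.297, so H* = 24.8.
From dN/dt = 0: 0.741(1 - N*/1030) = 0.00746·24.8, giving N* = 1030·(1 - 0.249) = 773.
From dH/dt = 0: 0.00334·773 - 0.359 = 0.0267P*, so P* = 2.22/0.0267 = 83.3.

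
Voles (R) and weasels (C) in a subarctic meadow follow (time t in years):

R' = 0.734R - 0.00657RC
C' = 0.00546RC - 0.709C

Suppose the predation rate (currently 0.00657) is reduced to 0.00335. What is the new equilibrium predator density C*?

At the interior fixed point, setting dR/dt = 0 with R > 0 fixes C* = (prey growth rate)/(RC coefficient) — independent of the other coefficients.
With the change, C* = 0.734/0.00335 = 219; it rises from 112.

C* ≈ 219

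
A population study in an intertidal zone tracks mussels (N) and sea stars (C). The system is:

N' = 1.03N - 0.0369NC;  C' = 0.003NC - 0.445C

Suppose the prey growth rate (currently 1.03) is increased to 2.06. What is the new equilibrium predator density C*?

At the interior fixed point, setting dN/dt = 0 with N > 0 fixes C* = (prey growth rate)/(NC coefficient) — independent of the other coefficients.
With the change, C* = 2.06/0.0369 = 55.8; it rises from 27.9.

C* ≈ 55.8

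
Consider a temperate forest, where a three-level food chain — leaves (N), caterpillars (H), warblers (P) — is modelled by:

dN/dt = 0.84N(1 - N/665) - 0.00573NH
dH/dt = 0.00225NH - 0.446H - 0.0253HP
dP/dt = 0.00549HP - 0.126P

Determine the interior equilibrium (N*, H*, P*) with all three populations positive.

From dP/dt = 0: 0.00549H* = 0.126, so H* = 23.
From dN/dt = 0: 0.84(1 - N*/665) = 0.00573·23, giving N* = 665·(1 - 0.157) = 561.
From dH/dt = 0: 0.00225·561 - 0.446 = 0.0253P*, so P* = 0.816/0.0253 = 32.3.

N* ≈ 561, H* ≈ 23, P* ≈ 32.3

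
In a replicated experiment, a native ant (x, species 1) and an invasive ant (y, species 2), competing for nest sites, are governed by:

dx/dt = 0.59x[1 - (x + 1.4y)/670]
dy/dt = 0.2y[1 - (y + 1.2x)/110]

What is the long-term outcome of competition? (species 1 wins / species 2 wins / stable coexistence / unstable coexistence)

species 1 excludes species 2

Compare the nullcline intercepts: K1/α12 = 670/1.4 = 479 > K2 = 110; K2/α21 = 110/1.2 = 91.7 < K1 = 670.
Since the inequalities point opposite ways, species 1 can invade but species 2 cannot.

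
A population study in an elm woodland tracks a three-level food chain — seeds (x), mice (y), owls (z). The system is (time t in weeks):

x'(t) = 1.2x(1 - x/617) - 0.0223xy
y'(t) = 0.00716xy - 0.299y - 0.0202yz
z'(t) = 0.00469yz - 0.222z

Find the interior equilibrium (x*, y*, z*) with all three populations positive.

x* ≈ 74.3, y* ≈ 47.3, z* ≈ 11.5

From dz/dt = 0: 0.00469y* = 0.222, so y* = 47.3.
From dx/dt = 0: 1.2(1 - x*/617) = 0.0223·47.3, giving x* = 617·(1 - 0.88) = 74.3.
From dy/dt = 0: 0.00716·74.3 - 0.299 = 0.0202z*, so z* = 0.233/0.0202 = 11.5.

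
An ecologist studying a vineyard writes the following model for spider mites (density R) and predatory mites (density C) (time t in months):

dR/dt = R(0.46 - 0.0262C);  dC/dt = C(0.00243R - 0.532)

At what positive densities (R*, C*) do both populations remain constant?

R* ≈ 219, C* ≈ 17.6

Set dC/dt = 0 with C > 0: 0.00243R - 0.532 = 0, so R* = 0.532/0.00243 = 219.
Set dR/dt = 0 with R > 0: 0.46 - 0.0262C = 0, so C* = 0.46/0.0262 = 17.6.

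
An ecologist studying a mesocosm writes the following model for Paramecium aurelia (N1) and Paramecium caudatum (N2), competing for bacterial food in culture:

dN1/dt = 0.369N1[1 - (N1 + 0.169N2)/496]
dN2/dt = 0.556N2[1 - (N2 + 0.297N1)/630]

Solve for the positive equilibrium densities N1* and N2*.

Setting both brackets to zero gives the nullclines N1 + 0.169N2 = 496 and 0.297N1 + N2 = 630.
Substituting N2 = 630 - 0.297N1 into the first: N1(1 - 0.169·0.297) = 496 - 0.169·630.
So N1* = 390/0.95 = 410, and then N2* = 630 - 0.297·410 = 508.

N1* ≈ 410, N2* ≈ 508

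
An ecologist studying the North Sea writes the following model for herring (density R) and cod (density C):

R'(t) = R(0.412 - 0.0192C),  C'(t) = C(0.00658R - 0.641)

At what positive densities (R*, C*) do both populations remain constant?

R* ≈ 97.4, C* ≈ 21.5

Set dC/dt = 0 with C > 0: 0.00658R - 0.641 = 0, so R* = 0.641/0.00658 = 97.4.
Set dR/dt = 0 with R > 0: 0.412 - 0.0192C = 0, so C* = 0.412/0.0192 = 21.5.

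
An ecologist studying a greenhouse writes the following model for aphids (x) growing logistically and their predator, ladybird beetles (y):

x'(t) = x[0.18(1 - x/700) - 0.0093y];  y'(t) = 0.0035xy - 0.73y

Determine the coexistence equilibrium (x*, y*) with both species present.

x* ≈ 209, y* ≈ 13.6

From dy/dt = 0 with y > 0: 0.0035x* = 0.73, so x* = 209.
Substitute into dx/dt = 0: 0.18(1 - 209/700) = 0.0093y*.
The bracket is 0.702, giving y* = 0.126/0.0093 = 13.6.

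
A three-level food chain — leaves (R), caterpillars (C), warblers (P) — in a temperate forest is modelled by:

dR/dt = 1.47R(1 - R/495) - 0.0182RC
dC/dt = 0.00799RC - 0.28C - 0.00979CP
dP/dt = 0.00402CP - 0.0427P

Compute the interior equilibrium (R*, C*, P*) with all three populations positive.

R* ≈ 430, C* ≈ 10.6, P* ≈ 322

From dP/dt = 0: 0.00402C* = 0.0427, so C* = 10.6.
From dR/dt = 0: 1.47(1 - R*/495) = 0.0182·10.6, giving R* = 495·(1 - 0.132) = 430.
From dC/dt = 0: 0.00799·430 - 0.28 = 0.00979P*, so P* = 3.15/0.00979 = 322.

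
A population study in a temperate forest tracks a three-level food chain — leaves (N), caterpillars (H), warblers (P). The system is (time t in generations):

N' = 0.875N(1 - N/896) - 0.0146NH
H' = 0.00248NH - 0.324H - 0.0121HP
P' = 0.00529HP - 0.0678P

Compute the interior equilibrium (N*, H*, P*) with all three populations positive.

N* ≈ 704, H* ≈ 12.8, P* ≈ 118

From dP/dt = 0: 0.00529H* = 0.0678, so H* = 12.8.
From dN/dt = 0: 0.875(1 - N*/896) = 0.0146·12.8, giving N* = 896·(1 - 0.214) = 704.
From dH/dt = 0: 0.00248·704 - 0.324 = 0.0121P*, so P* = 1.42/0.0121 = 118.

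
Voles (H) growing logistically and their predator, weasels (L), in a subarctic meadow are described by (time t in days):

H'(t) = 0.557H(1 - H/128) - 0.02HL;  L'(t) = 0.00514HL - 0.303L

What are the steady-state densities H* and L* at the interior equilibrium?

From dL/dt = 0 with L > 0: 0.00514H* = 0.303, so H* = 58.9.
Substitute into dH/dt = 0: 0.557(1 - 58.9/128) = 0.02L*.
The bracket is 0.539, giving L* = 0.3/0.02 = 15.

H* ≈ 58.9, L* ≈ 15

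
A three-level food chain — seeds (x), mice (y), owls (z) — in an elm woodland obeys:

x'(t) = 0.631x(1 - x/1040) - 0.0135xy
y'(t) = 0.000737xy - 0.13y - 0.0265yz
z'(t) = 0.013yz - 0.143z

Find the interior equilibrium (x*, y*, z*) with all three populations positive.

From dz/dt = 0: 0.013y* = 0.143, so y* = 11.
From dx/dt = 0: 0.631(1 - x*/1040) = 0.0135·11, giving x* = 1040·(1 - 0.235) = 795.
From dy/dt = 0: 0.000737·795 - 0.13 = 0.0265z*, so z* = 0.456/0.0265 = 17.2.

x* ≈ 795, y* ≈ 11, z* ≈ 17.2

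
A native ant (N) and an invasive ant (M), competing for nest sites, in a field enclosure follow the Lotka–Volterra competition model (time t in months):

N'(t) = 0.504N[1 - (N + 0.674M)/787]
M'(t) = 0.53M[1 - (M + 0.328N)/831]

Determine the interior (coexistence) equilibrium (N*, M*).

Setting both brackets to zero gives the nullclines N + 0.674M = 787 and 0.328N + M = 831.
Substituting M = 831 - 0.328N into the first: N(1 - 0.674·0.328) = 787 - 0.674·831.
So N* = 227/0.779 = 291, and then M* = 831 - 0.328·291 = 735.

N* ≈ 291, M* ≈ 735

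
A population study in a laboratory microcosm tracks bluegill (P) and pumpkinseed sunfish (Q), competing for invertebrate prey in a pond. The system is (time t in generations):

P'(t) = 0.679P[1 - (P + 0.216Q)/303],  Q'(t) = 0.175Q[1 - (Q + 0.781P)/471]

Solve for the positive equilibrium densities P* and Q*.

Setting both brackets to zero gives the nullclines P + 0.216Q = 303 and 0.781P + Q = 471.
Substituting Q = 471 - 0.781P into the first: P(1 - 0.216·0.781) = 303 - 0.216·471.
So P* = 201/0.831 = 242, and then Q* = 471 - 0.781·242 = 282.

P* ≈ 242, Q* ≈ 282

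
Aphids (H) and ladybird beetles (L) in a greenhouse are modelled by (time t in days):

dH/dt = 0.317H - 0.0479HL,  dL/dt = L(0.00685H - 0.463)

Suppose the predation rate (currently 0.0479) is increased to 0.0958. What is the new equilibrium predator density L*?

At the interior fixed point, setting dH/dt = 0 with H > 0 fixes L* = (prey growth rate)/(HL coefficient) — independent of the other coefficients.
With the change, L* = 0.317/0.0958 = 3.31; it falls from 6.62.

L* ≈ 3.31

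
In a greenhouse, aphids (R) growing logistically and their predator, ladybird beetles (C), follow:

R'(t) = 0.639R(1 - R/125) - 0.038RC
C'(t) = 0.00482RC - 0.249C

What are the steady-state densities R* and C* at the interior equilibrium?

R* ≈ 51.7, C* ≈ 9.87

From dC/dt = 0 with C > 0: 0.00482R* = 0.249, so R* = 51.7.
Substitute into dR/dt = 0: 0.639(1 - 51.7/125) = 0.038C*.
The bracket is 0.587, giving C* = 0.375/0.038 = 9.87.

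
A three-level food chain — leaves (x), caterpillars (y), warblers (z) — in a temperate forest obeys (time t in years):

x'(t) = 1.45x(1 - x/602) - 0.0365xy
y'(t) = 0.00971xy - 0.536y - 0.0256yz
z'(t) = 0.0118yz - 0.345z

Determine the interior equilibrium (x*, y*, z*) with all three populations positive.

x* ≈ 159, y* ≈ 29.2, z* ≈ 39.3

From dz/dt = 0: 0.0118y* = 0.345, so y* = 29.2.
From dx/dt = 0: 1.45(1 - x*/602) = 0.0365·29.2, giving x* = 602·(1 - 0.736) = 159.
From dy/dt = 0: 0.00971·159 - 0.536 = 0.0256z*, so z* = 1.01/0.0256 = 39.3.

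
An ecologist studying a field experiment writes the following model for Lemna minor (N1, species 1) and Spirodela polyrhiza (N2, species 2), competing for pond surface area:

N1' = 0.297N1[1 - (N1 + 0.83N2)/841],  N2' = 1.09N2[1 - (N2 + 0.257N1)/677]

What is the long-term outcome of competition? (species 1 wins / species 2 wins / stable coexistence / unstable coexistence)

Compare the nullcline intercepts: K1/α12 = 841/0.83 = 1010 > K2 = 677; K2/α21 = 677/0.257 = 2630 > K1 = 841.
Since both inequalities hold, each species can invade when rare, so the interior equilibrium is stable.

stable coexistence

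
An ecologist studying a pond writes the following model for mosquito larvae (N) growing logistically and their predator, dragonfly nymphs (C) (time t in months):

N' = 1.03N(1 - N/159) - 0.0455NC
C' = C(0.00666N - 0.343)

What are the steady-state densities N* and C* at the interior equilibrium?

From dC/dt = 0 with C > 0: 0.00666N* = 0.343, so N* = 51.5.
Substitute into dN/dt = 0: 1.03(1 - 51.5/159) = 0.0455C*.
The bracket is 0.676, giving C* = 0.696/0.0455 = 15.3.

N* ≈ 51.5, C* ≈ 15.3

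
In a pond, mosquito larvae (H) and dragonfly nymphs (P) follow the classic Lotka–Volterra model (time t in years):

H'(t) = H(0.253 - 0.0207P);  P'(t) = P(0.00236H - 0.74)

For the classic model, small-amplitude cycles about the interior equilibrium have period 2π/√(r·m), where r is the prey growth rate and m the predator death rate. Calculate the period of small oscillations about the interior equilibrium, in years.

T ≈ 14.5 years

Here r = 0.253 and m = 0.74, so r·m = 0.187.
ω = √0.187 = 0.433 per year, hence T = 2π/ω ≈ 14.5 years.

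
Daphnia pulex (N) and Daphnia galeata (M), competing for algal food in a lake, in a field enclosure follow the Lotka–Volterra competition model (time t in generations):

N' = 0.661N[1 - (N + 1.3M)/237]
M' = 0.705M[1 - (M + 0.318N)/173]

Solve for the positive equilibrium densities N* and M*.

Setting both brackets to zero gives the nullclines N + 1.3M = 237 and 0.318N + M = 173.
Substituting M = 173 - 0.318N into the first: N(1 - 1.3·0.318) = 237 - 1.3·173.
So N* = 12.1/0.587 = 20.6, and then M* = 173 - 0.318·20.6 = 166.

N* ≈ 20.6, M* ≈ 166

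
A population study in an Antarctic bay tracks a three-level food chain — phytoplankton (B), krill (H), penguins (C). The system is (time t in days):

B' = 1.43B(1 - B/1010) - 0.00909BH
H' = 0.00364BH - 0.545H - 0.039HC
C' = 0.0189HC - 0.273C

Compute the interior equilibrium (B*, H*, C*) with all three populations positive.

B* ≈ 917, H* ≈ 14.4, C* ≈ 71.6

From dC/dt = 0: 0.0189H* = 0.273, so H* = 14.4.
From dB/dt = 0: 1.43(1 - B*/1010) = 0.00909·14.4, giving B* = 1010·(1 - 0.0918) = 917.
From dH/dt = 0: 0.00364·917 - 0.545 = 0.039C*, so C* = 2.79/0.039 = 71.6.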